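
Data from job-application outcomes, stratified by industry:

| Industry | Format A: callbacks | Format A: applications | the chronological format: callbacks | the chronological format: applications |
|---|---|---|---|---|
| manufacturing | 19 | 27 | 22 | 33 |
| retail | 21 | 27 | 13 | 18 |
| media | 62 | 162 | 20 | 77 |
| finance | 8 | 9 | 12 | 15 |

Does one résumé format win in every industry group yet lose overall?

No

Manufacturing: Format A 19/27 = 70.4%, the chronological format 22/33 = 66.7% → Format A
Retail: Format A 21/27 = 77.8%, the chronological format 13/18 = 72.2% → Format A
Media: Format A 62/162 = 38.3%, the chronological format 20/77 = 26.0% → Format A
Finance: Format A 8/9 = 88.9%, the chronological format 12/15 = 80.0% → Format A
Overall: Format A 110/225 = 48.9%, the chronological format 67/143 = 46.9% → Format A
Format A wins overall and in every industry group — no reversal.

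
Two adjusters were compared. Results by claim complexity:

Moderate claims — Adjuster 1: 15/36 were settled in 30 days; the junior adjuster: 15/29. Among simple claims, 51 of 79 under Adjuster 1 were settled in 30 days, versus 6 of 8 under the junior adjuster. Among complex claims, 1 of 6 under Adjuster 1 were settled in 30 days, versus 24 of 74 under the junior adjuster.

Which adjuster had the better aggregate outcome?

Moderate: Adjuster 1 15/36 = 41.7%, the junior adjuster 15/29 = 51.7% → the junior adjuster
Simple: Adjuster 1 51/79 = 64.6%, the junior adjuster 6/8 = 75.0% → the junior adjuster
Complex: Adjuster 1 1/6 = 16.7%, the junior adjuster 24/74 = 32.4% → the junior adjuster
Overall: Adjuster 1 67/121 = 55.4%, the junior adjuster 45/111 = 40.5% → Adjuster 1
(The junior adjuster wins every claim group but Adjuster 1 wins overall — the junior adjuster's claims skew toward the low-rate complex group.)

Adjuster 1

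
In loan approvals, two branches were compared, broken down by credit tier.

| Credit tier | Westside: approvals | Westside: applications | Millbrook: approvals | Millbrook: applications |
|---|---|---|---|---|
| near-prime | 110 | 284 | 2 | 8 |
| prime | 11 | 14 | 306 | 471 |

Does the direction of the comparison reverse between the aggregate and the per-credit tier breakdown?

Yes

Near-prime: Westside 110/284 = 38.7%, Millbrook 2/8 = 25.0% → Westside
Prime: Westside 11/14 = 78.6%, Millbrook 306/471 = 65.0% → Westside
Overall: Westside 121/298 = 40.6%, Millbrook 308/479 = 64.3% → Millbrook
Westside wins each credit group but Millbrook wins overall — the comparison reverses. Westside's applications skew toward near-prime, which has a lower base rate.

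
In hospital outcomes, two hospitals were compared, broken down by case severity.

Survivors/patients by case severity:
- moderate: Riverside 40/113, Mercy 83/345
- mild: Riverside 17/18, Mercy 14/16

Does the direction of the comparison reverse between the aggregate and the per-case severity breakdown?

No

Moderate: Riverside 40/113 = 35.4%, Mercy 83/345 = 24.1% → Riverside
Mild: Riverside 17/18 = 94.4%, Mercy 14/16 = 87.5% → Riverside
Overall: Riverside 57/131 = 43.5%, Mercy 97/361 = 26.9% → Riverside
Riverside wins overall and in every case group — no reversal.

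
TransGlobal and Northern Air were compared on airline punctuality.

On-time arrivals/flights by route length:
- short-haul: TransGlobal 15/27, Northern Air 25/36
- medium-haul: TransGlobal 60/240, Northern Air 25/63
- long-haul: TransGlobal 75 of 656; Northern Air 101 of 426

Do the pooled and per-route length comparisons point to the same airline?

Short-haul: TransGlobal 15/27 = 55.6%, Northern Air 25/36 = 69.4% → Northern Air
Medium-haul: TransGlobal 60/240 = 25.0%, Northern Air 25/63 = 39.7% → Northern Air
Long-haul: TransGlobal 75/656 = 11.4%, Northern Air 101/426 = 23.7% → Northern Air
Overall: TransGlobal 150/923 = 16.3%, Northern Air 151/525 = 28.8% → Northern Air
Northern Air wins overall and in every route group — no reversal.

Yes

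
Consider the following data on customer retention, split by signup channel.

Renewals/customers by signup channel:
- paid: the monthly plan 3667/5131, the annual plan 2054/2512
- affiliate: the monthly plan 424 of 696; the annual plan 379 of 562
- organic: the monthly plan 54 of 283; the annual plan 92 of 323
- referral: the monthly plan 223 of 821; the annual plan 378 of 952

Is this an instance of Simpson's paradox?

Paid: the monthly plan 3667/5131 = 71.5%, the annual plan 2054/2512 = 81.8% → the annual plan
Affiliate: the monthly plan 424/696 = 60.9%, the annual plan 379/562 = 67.4% → the annual plan
Organic: the monthly plan 54/283 = 19.1%, the annual plan 92/323 = 28.5% → the annual plan
Referral: the monthly plan 223/821 = 27.2%, the annual plan 378/952 = 39.7% → the annual plan
Overall: the monthly plan 4368/6931 = 63.0%, the annual plan 2903/4349 = 66.8% → the annual plan
The annual plan wins overall and in every signup group — no reversal.

No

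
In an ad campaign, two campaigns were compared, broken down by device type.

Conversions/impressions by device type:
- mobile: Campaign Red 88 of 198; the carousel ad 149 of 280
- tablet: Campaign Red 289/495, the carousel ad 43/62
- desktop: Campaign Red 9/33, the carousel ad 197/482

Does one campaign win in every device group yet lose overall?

Yes

Mobile: Campaign Red 88/198 = 44.4%, the carousel ad 149/280 = 53.2% → the carousel ad
Tablet: Campaign Red 289/495 = 58.4%, the carousel ad 43/62 = 69.4% → the carousel ad
Desktop: Campaign Red 9/33 = 27.3%, the carousel ad 197/482 = 40.9% → the carousel ad
Overall: Campaign Red 386/726 = 53.2%, the carousel ad 389/824 = 47.2% → Campaign Red
The carousel ad wins each device group but Campaign Red wins overall — the comparison reverses. The carousel ad's impressions skew toward desktop, which has a lower base rate.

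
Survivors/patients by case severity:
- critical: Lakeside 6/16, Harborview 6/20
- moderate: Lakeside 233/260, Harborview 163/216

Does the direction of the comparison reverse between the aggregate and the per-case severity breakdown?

No

Critical: Lakeside 6/16 = 37.5%, Harborview 6/20 = 30.0% → Lakeside
Moderate: Lakeside 233/260 = 89.6%, Harborview 163/216 = 75.5% → Lakeside
Overall: Lakeside 239/276 = 86.6%, Harborview 169/236 = 71.6% → Lakeside
Lakeside wins overall and in every case group — no reversal.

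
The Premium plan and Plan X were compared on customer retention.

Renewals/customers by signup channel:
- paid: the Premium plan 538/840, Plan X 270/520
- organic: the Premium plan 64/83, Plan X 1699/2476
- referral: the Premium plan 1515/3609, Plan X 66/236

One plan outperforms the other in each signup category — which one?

Paid: the Premium plan 538/840 = 64.0%, Plan X 270/520 = 51.9% → the Premium plan
Organic: the Premium plan 64/83 = 77.1%, Plan X 1699/2476 = 68.6% → the Premium plan
Referral: the Premium plan 1515/3609 = 42.0%, Plan X 66/236 = 28.0% → the Premium plan
The Premium plan has the higher rate in all 3 groups.

the Premium plan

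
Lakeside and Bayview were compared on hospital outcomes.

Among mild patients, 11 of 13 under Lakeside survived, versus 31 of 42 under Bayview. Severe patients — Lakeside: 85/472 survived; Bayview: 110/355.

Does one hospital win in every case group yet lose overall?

No

Mild: Lakeside 11/13 = 84.6%, Bayview 31/42 = 73.8% → Lakeside
Severe: Lakeside 85/472 = 18.0%, Bayview 110/355 = 31.0% → Bayview
Overall: Lakeside 96/485 = 19.8%, Bayview 141/397 = 35.5% → Bayview
Neither sweeps: Lakeside wins 1 of 2 groups, Bayview wins 1. Bayview wins overall but not every group — no Simpson reversal.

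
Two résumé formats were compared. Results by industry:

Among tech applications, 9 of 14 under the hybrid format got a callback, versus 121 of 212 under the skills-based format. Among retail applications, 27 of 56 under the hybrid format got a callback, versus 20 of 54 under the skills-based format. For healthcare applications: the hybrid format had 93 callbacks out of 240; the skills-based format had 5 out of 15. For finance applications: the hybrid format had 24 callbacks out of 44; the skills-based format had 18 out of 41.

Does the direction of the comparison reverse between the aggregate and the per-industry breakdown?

Yes

Tech: the hybrid format 9/14 = 64.3%, the skills-based format 121/212 = 57.1% → the hybrid format
Retail: the hybrid format 27/56 = 48.2%, the skills-based format 20/54 = 37.0% → the hybrid format
Healthcare: the hybrid format 93/240 = 38.8%, the skills-based format 5/15 = 33.3% → the hybrid format
Finance: the hybrid format 24/44 = 54.5%, the skills-based format 18/41 = 43.9% → the hybrid format
Overall: the hybrid format 153/354 = 43.2%, the skills-based format 164/322 = 50.9% → the skills-based format
The hybrid format wins each industry group but the skills-based format wins overall — the comparison reverses. The hybrid format's applications skew toward healthcare, which has a lower base rate.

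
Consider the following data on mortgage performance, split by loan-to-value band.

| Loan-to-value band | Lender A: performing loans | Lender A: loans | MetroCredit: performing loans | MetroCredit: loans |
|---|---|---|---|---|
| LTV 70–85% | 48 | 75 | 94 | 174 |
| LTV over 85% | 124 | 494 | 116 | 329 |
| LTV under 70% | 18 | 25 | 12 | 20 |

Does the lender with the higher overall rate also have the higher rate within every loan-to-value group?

LTV 70–85%: Lender A 48/75 = 64.0%, MetroCredit 94/174 = 54.0% → Lender A
LTV over 85%: Lender A 124/494 = 25.1%, MetroCredit 116/329 = 35.3% → MetroCredit
LTV under 70%: Lender A 18/25 = 72.0%, MetroCredit 12/20 = 60.0% → Lender A
Overall: Lender A 190/594 = 32.0%, MetroCredit 222/523 = 42.4% → MetroCredit
Neither sweeps: Lender A wins 2 of 3 groups, MetroCredit wins 1. MetroCredit wins overall but not every group — no Simpson reversal.

No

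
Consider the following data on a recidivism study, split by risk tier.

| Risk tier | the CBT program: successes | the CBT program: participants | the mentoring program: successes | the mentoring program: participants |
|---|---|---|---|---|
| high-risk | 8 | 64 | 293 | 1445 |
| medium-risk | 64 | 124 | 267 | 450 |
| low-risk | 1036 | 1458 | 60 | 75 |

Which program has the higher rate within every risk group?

the mentoring program

High-risk: the CBT program 8/64 = 12.5%, the mentoring program 293/1445 = 20.3% → the mentoring program
Medium-risk: the CBT program 64/124 = 51.6%, the mentoring program 267/450 = 59.3% → the mentoring program
Low-risk: the CBT program 1036/1458 = 71.1%, the mentoring program 60/75 = 80.0% → the mentoring program
The mentoring program has the higher rate in all 3 groups.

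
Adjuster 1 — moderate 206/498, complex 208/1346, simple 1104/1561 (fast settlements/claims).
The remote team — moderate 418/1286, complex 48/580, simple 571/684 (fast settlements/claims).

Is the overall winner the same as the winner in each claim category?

No

Moderate: Adjuster 1 206/498 = 41.4%, the remote team 418/1286 = 32.5% → Adjuster 1
Complex: Adjuster 1 208/1346 = 15.5%, the remote team 48/580 = 8.3% → Adjuster 1
Simple: Adjuster 1 1104/1561 = 70.7%, the remote team 571/684 = 83.5% → the remote team
Overall: Adjuster 1 1518/3405 = 44.6%, the remote team 1037/2550 = 40.7% → Adjuster 1
Neither sweeps: Adjuster 1 wins 2 of 3 groups, the remote team wins 1. Adjuster 1 wins overall but not every group — no Simpson reversal.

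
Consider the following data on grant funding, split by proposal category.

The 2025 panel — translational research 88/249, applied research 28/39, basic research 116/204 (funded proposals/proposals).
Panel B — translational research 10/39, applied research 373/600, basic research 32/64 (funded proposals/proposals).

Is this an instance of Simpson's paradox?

Translational research: the 2025 panel 88/249 = 35.3%, Panel B 10/39 = 25.6% → the 2025 panel
Applied research: the 2025 panel 28/39 = 71.8%, Panel B 373/600 = 62.2% → the 2025 panel
Basic research: the 2025 panel 116/204 = 56.9%, Panel B 32/64 = 50.0% → the 2025 panel
Overall: the 2025 panel 232/492 = 47.2%, Panel B 415/703 = 59.0% → Panel B
The 2025 panel wins each proposal group but Panel B wins overall — the comparison reverses. The 2025 panel's proposals skew toward translational research, which has a lower base rate.

Yes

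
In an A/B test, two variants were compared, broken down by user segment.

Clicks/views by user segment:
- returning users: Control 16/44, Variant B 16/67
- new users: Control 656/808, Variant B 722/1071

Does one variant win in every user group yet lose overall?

No

Returning users: Control 16/44 = 36.4%, Variant B 16/67 = 23.9% → Control
New users: Control 656/808 = 81.2%, Variant B 722/1071 = 67.4% → Control
Overall: Control 672/852 = 78.9%, Variant B 738/1138 = 64.9% → Control
Control wins overall and in every user group — no reversal.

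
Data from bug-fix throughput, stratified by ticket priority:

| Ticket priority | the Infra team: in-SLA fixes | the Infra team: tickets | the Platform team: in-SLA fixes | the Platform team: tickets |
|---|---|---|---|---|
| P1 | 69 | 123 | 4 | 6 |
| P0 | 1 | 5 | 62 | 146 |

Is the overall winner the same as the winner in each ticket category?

No

P1: the Infra team 69/123 = 56.1%, the Platform team 4/6 = 66.7% → the Platform team
P0: the Infra team 1/5 = 20.0%, the Platform team 62/146 = 42.5% → the Platform team
Overall: the Infra team 70/128 = 54.7%, the Platform team 66/152 = 43.4% → the Infra team
The Platform team wins each ticket group but the Infra team wins overall — the comparison reverses. The Platform team's tickets skew toward P0, which has a lower base rate.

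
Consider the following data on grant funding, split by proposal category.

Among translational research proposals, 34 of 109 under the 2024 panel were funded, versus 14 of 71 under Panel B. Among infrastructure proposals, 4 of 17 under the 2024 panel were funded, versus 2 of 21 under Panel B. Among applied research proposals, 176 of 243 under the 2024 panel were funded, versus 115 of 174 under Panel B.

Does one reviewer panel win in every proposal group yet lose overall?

No

Translational research: the 2024 panel 34/109 = 31.2%, Panel B 14/71 = 19.7% → the 2024 panel
Infrastructure: the 2024 panel 4/17 = 23.5%, Panel B 2/21 = 9.5% → the 2024 panel
Applied research: the 2024 panel 176/243 = 72.4%, Panel B 115/174 = 66.1% → the 2024 panel
Overall: the 2024 panel 214/369 = 58.0%, Panel B 131/266 = 49.2% → the 2024 panel
The 2024 panel wins overall and in every proposal group — no reversal.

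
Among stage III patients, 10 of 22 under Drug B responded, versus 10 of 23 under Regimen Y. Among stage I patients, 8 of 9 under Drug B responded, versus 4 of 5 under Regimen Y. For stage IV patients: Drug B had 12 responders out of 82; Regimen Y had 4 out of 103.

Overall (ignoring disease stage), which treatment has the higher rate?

Stage III: Drug B 10/22 = 45.5%, Regimen Y 10/23 = 43.5% → Drug B
Stage I: Drug B 8/9 = 88.9%, Regimen Y 4/5 = 80.0% → Drug B
Stage IV: Drug B 12/82 = 14.6%, Regimen Y 4/103 = 3.9% → Drug B
Overall: Drug B 30/113 = 26.5%, Regimen Y 18/131 = 13.7% → Drug B

Drug B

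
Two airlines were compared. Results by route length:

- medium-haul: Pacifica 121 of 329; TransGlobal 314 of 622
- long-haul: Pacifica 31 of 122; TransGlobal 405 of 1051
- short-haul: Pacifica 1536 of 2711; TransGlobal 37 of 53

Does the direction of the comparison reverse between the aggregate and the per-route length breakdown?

Medium-haul: Pacifica 121/329 = 36.8%, TransGlobal 314/622 = 50.5% → TransGlobal
Long-haul: Pacifica 31/122 = 25.4%, TransGlobal 405/1051 = 38.5% → TransGlobal
Short-haul: Pacifica 1536/2711 = 56.7%, TransGlobal 37/53 = 69.8% → TransGlobal
Overall: Pacifica 1688/3162 = 53.4%, TransGlobal 756/1726 = 43.8% → Pacifica
TransGlobal wins each route group but Pacifica wins overall — the comparison reverses. TransGlobal's flights skew toward long-haul, which has a lower base rate.

Yes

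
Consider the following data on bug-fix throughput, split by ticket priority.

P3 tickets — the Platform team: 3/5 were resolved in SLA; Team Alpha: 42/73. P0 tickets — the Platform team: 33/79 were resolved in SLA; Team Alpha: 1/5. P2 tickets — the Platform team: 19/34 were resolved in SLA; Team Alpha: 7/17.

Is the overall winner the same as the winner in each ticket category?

No

P3: the Platform team 3/5 = 60.0%, Team Alpha 42/73 = 57.5% → the Platform team
P0: the Platform team 33/79 = 41.8%, Team Alpha 1/5 = 20.0% → the Platform team
P2: the Platform team 19/34 = 55.9%, Team Alpha 7/17 = 41.2% → the Platform team
Overall: the Platform team 55/118 = 46.6%, Team Alpha 50/95 = 52.6% → Team Alpha
The Platform team wins each ticket group but Team Alpha wins overall — the comparison reverses. The Platform team's tickets skew toward P0, which has a lower base rate.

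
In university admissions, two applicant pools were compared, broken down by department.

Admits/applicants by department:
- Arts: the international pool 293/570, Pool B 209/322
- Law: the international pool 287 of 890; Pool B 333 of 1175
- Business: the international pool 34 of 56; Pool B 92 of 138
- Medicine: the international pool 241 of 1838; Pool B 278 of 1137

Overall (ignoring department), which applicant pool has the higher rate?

Arts: the international pool 293/570 = 51.4%, Pool B 209/322 = 64.9% → Pool B
Law: the international pool 287/890 = 32.2%, Pool B 333/1175 = 28.3% → the international pool
Business: the international pool 34/56 = 60.7%, Pool B 92/138 = 66.7% → Pool B
Medicine: the international pool 241/1838 = 13.1%, Pool B 278/1137 = 24.5% → Pool B
Overall: the international pool 855/3354 = 25.5%, Pool B 912/2772 = 32.9% → Pool B
(Neither sweeps every department group, but Pool B has the higher pooled rate.)

Pool B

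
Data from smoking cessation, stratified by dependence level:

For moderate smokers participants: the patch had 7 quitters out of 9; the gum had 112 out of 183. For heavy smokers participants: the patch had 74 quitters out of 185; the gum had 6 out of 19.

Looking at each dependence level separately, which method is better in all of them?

Moderate smokers: the patch 7/9 = 77.8%, the gum 112/183 = 61.2% → the patch
Heavy smokers: the patch 74/185 = 40.0%, the gum 6/19 = 31.6% → the patch
The patch has the higher rate in both groups.

the patch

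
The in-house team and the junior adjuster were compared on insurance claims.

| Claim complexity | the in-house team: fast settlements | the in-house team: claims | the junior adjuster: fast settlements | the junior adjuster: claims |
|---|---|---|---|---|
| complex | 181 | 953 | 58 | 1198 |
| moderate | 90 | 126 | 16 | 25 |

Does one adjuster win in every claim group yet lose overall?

No

Complex: the in-house team 181/953 = 19.0%, the junior adjuster 58/1198 = 4.8% → the in-house team
Moderate: the in-house team 90/126 = 71.4%, the junior adjuster 16/25 = 64.0% → the in-house team
Overall: the in-house team 271/1079 = 25.1%, the junior adjuster 74/1223 = 6.1% → the in-house team
The in-house team wins overall and in every claim group — no reversal.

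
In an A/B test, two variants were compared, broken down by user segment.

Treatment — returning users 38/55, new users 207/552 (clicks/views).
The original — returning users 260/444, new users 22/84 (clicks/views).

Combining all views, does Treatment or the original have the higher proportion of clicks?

the original

Returning users: Treatment 38/55 = 69.1%, the original 260/444 = 58.6% → Treatment
New users: Treatment 207/552 = 37.5%, the original 22/84 = 26.2% → Treatment
Overall: Treatment 245/607 = 40.4%, the original 282/528 = 53.4% → the original
(Treatment wins every user group but the original wins overall — Treatment's views skew toward the low-rate new users group.)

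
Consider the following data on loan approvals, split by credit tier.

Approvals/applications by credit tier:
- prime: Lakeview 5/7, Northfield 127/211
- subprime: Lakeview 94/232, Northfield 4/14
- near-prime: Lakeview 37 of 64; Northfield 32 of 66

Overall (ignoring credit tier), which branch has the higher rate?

Prime: Lakeview 5/7 = 71.4%, Northfield 127/211 = 60.2% → Lakeview
Subprime: Lakeview 94/232 = 40.5%, Northfield 4/14 = 28.6% → Lakeview
Near-prime: Lakeview 37/64 = 57.8%, Northfield 32/66 = 48.5% → Lakeview
Overall: Lakeview 136/303 = 44.9%, Northfield 163/291 = 56.0% → Northfield
(Lakeview wins every credit group but Northfield wins overall — Lakeview's applications skew toward the low-rate subprime group.)

Northfield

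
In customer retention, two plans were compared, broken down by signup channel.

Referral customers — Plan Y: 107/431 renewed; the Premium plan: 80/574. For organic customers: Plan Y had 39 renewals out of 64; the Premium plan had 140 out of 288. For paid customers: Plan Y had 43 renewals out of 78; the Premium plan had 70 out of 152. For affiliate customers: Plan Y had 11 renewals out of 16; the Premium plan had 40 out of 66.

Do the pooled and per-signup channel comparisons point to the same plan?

Referral: Plan Y 107/431 = 24.8%, the Premium plan 80/574 = 13.9% → Plan Y
Organic: Plan Y 39/64 = 60.9%, the Premium plan 140/288 = 48.6% → Plan Y
Paid: Plan Y 43/78 = 55.1%, the Premium plan 70/152 = 46.1% → Plan Y
Affiliate: Plan Y 11/16 = 68.8%, the Premium plan 40/66 = 60.6% → Plan Y
Overall: Plan Y 200/589 = 34.0%, the Premium plan 330/1080 = 30.6% → Plan Y
Plan Y wins overall and in every signup group — no reversal.

Yes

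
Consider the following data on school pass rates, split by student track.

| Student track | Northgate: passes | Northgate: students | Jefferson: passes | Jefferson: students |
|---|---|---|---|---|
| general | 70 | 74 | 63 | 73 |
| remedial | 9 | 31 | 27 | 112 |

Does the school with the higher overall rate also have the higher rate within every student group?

Yes

General: Northgate 70/74 = 94.6%, Jefferson 63/73 = 86.3% → Northgate
Remedial: Northgate 9/31 = 29.0%, Jefferson 27/112 = 24.1% → Northgate
Overall: Northgate 79/105 = 75.2%, Jefferson 90/185 = 48.6% → Northgate
Northgate wins overall and in every student group — no reversal.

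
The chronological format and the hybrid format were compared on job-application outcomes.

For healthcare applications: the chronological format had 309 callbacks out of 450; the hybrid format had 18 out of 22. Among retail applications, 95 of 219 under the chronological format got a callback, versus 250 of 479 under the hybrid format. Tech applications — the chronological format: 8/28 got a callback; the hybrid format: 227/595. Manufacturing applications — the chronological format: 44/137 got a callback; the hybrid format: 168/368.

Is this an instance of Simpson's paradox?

Healthcare: the chronological format 309/450 = 68.7%, the hybrid format 18/22 = 81.8% → the hybrid format
Retail: the chronological format 95/219 = 43.4%, the hybrid format 250/479 = 52.2% → the hybrid format
Tech: the chronological format 8/28 = 28.6%, the hybrid format 227/595 = 38.2% → the hybrid format
Manufacturing: the chronological format 44/137 = 32.1%, the hybrid format 168/368 = 45.7% → the hybrid format
Overall: the chronological format 456/834 = 54.7%, the hybrid format 663/1464 = 45.3% → the chronological format
The hybrid format wins each industry group but the chronological format wins overall — the comparison reverses. The hybrid format's applications skew toward tech, which has a lower base rate.

Yes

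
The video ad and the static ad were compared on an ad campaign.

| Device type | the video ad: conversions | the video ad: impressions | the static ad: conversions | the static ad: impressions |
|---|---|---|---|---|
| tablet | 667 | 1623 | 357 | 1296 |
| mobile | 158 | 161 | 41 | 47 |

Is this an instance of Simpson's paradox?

No

Tablet: the video ad 667/1623 = 41.1%, the static ad 357/1296 = 27.5% → the video ad
Mobile: the video ad 158/161 = 98.1%, the static ad 41/47 = 87.2% → the video ad
Overall: the video ad 825/1784 = 46.2%, the static ad 398/1343 = 29.6% → the video ad
The video ad wins overall and in every device group — no reversal.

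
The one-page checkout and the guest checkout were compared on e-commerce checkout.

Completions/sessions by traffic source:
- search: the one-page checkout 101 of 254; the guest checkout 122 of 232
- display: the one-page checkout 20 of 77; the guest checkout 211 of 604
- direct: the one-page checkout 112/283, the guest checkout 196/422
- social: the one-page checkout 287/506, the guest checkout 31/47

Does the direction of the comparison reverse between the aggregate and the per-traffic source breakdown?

Yes

Search: the one-page checkout 101/254 = 39.8%, the guest checkout 122/232 = 52.6% → the guest checkout
Display: the one-page checkout 20/77 = 26.0%, the guest checkout 211/604 = 34.9% → the guest checkout
Direct: the one-page checkout 112/283 = 39.6%, the guest checkout 196/422 = 46.4% → the guest checkout
Social: the one-page checkout 287/506 = 56.7%, the guest checkout 31/47 = 66.0% → the guest checkout
Overall: the one-page checkout 520/1120 = 46.4%, the guest checkout 560/1305 = 42.9% → the one-page checkout
The guest checkout wins each traffic group but the one-page checkout wins overall — the comparison reverses. The guest checkout's sessions skew toward display, which has a lower base rate.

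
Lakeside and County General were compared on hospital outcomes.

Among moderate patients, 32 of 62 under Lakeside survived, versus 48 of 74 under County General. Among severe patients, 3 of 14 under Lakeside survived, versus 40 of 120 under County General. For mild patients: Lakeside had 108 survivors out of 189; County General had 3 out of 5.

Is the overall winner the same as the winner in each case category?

No

Moderate: Lakeside 32/62 = 51.6%, County General 48/74 = 64.9% → County General
Severe: Lakeside 3/14 = 21.4%, County General 40/120 = 33.3% → County General
Mild: Lakeside 108/189 = 57.1%, County General 3/5 = 60.0% → County General
Overall: Lakeside 143/265 = 54.0%, County General 91/199 = 45.7% → Lakeside
County General wins each case group but Lakeside wins overall — the comparison reverses. County General's patients skew toward severe, which has a lower base rate.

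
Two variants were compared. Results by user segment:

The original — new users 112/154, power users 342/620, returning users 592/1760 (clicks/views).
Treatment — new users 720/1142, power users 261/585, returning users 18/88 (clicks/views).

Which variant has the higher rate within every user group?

the original

New users: the original 112/154 = 72.7%, Treatment 720/1142 = 63.0% → the original
Power users: the original 342/620 = 55.2%, Treatment 261/585 = 44.6% → the original
Returning users: the original 592/1760 = 33.6%, Treatment 18/88 = 20.5% → the original
The original has the higher rate in all 3 groups.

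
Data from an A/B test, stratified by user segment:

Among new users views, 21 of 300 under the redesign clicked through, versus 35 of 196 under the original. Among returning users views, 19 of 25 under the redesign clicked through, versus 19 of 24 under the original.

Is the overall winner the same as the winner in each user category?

Yes

New users: the redesign 21/300 = 7.0%, the original 35/196 = 17.9% → the original
Returning users: the redesign 19/25 = 76.0%, the original 19/24 = 79.2% → the original
Overall: the redesign 40/325 = 12.3%, the original 54/220 = 24.5% → the original
The original wins overall and in every user group — no reversal.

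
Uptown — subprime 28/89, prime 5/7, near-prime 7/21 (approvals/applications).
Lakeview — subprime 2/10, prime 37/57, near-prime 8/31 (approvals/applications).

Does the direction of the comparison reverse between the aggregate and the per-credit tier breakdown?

Yes

Subprime: Uptown 28/89 = 31.5%, Lakeview 2/10 = 20.0% → Uptown
Prime: Uptown 5/7 = 71.4%, Lakeview 37/57 = 64.9% → Uptown
Near-prime: Uptown 7/21 = 33.3%, Lakeview 8/31 = 25.8% → Uptown
Overall: Uptown 40/117 = 34.2%, Lakeview 47/98 = 48.0% → Lakeview
Uptown wins each credit group but Lakeview wins overall — the comparison reverses. Uptown's applications skew toward subprime, which has a lower base rate.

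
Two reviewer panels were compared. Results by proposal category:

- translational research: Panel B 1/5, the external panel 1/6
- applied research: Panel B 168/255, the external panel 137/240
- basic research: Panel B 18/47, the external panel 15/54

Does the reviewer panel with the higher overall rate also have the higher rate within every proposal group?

Translational research: Panel B 1/5 = 20.0%, the external panel 1/6 = 16.7% → Panel B
Applied research: Panel B 168/255 = 65.9%, the external panel 137/240 = 57.1% → Panel B
Basic research: Panel B 18/47 = 38.3%, the external panel 15/54 = 27.8% → Panel B
Overall: Panel B 187/307 = 60.9%, the external panel 153/300 = 51.0% → Panel B
Panel B wins overall and in every proposal group — no reversal.

Yes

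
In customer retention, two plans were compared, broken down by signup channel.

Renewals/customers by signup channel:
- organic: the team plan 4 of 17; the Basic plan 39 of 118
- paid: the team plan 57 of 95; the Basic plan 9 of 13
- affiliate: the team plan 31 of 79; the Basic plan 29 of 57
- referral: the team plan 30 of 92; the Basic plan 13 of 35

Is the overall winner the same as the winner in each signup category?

Organic: the team plan 4/17 = 23.5%, the Basic plan 39/118 = 33.1% → the Basic plan
Paid: the team plan 57/95 = 60.0%, the Basic plan 9/13 = 69.2% → the Basic plan
Affiliate: the team plan 31/79 = 39.2%, the Basic plan 29/57 = 50.9% → the Basic plan
Referral: the team plan 30/92 = 32.6%, the Basic plan 13/35 = 37.1% → the Basic plan
Overall: the team plan 122/283 = 43.1%, the Basic plan 90/223 = 40.4% → the team plan
The Basic plan wins each signup group but the team plan wins overall — the comparison reverses. The Basic plan's customers skew toward organic, which has a lower base rate.

No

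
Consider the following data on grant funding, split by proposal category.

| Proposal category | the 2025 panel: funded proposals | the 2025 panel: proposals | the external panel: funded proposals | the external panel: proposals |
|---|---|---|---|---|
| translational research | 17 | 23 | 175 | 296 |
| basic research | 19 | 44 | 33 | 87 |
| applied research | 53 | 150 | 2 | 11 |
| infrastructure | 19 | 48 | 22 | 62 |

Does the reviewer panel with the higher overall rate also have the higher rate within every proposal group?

Translational research: the 2025 panel 17/23 = 73.9%, the external panel 175/296 = 59.1% → the 2025 panel
Basic research: the 2025 panel 19/44 = 43.2%, the external panel 33/87 = 37.9% → the 2025 panel
Applied research: the 2025 panel 53/150 = 35.3%, the external panel 2/11 = 18.2% → the 2025 panel
Infrastructure: the 2025 panel 19/48 = 39.6%, the external panel 22/62 = 35.5% → the 2025 panel
Overall: the 2025 panel 108/265 = 40.8%, the external panel 232/456 = 50.9% → the external panel
The 2025 panel wins each proposal group but the external panel wins overall — the comparison reverses. The 2025 panel's proposals skew toward applied research, which has a lower base rate.

No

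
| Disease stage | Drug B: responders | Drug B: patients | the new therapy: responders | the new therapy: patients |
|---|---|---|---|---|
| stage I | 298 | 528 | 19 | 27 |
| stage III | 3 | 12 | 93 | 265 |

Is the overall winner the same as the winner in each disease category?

Stage I: Drug B 298/528 = 56.4%, the new therapy 19/27 = 70.4% → the new therapy
Stage III: Drug B 3/12 = 25.0%, the new therapy 93/265 = 35.1% → the new therapy
Overall: Drug B 301/540 = 55.7%, the new therapy 112/292 = 38.4% → Drug B
The new therapy wins each disease group but Drug B wins overall — the comparison reverses. The new therapy's patients skew toward stage III, which has a lower base rate.

No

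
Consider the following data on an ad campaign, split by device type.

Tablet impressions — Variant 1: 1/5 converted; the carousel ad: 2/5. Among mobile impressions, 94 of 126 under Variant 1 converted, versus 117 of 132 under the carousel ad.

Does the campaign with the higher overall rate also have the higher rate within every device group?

Yes

Tablet: Variant 1 1/5 = 20.0%, the carousel ad 2/5 = 40.0% → the carousel ad
Mobile: Variant 1 94/126 = 74.6%, the carousel ad 117/132 = 88.6% → the carousel ad
Overall: Variant 1 95/131 = 72.5%, the carousel ad 119/137 = 86.9% → the carousel ad
The carousel ad wins overall and in every device group — no reversal.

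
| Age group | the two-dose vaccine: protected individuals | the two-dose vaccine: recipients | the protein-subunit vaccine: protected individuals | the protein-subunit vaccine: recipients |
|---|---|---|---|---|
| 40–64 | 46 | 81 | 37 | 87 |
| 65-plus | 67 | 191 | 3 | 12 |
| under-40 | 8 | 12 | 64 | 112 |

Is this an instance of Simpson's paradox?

Yes

40–64: the two-dose vaccine 46/81 = 56.8%, the protein-subunit vaccine 37/87 = 42.5% → the two-dose vaccine
65-plus: the two-dose vaccine 67/191 = 35.1%, the protein-subunit vaccine 3/12 = 25.0% → the two-dose vaccine
Under-40: the two-dose vaccine 8/12 = 66.7%, the protein-subunit vaccine 64/112 = 57.1% → the two-dose vaccine
Overall: the two-dose vaccine 121/284 = 42.6%, the protein-subunit vaccine 104/211 = 49.3% → the protein-subunit vaccine
The two-dose vaccine wins each age group but the protein-subunit vaccine wins overall — the comparison reverses. The two-dose vaccine's recipients skew toward 65-plus, which has a lower base rate.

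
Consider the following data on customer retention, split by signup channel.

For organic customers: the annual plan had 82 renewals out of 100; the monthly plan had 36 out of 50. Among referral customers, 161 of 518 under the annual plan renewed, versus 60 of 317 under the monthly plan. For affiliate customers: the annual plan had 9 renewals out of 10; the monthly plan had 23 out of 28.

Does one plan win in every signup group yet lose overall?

Organic: the annual plan 82/100 = 82.0%, the monthly plan 36/50 = 72.0% → the annual plan
Referral: the annual plan 161/518 = 31.1%, the monthly plan 60/317 = 18.9% → the annual plan
Affiliate: the annual plan 9/10 = 90.0%, the monthly plan 23/28 = 82.1% → the annual plan
Overall: the annual plan 252/628 = 40.1%, the monthly plan 119/395 = 30.1% → the annual plan
The annual plan wins overall and in every signup group — no reversal.

No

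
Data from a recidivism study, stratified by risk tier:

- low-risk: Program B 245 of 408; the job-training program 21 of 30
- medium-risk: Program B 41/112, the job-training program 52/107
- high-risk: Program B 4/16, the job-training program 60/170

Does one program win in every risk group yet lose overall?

Low-risk: Program B 245/408 = 60.0%, the job-training program 21/30 = 70.0% → the job-training program
Medium-risk: Program B 41/112 = 36.6%, the job-training program 52/107 = 48.6% → the job-training program
High-risk: Program B 4/16 = 25.0%, the job-training program 60/170 = 35.3% → the job-training program
Overall: Program B 290/536 = 54.1%, the job-training program 133/307 = 43.3% → Program B
The job-training program wins each risk group but Program B wins overall — the comparison reverses. The job-training program's participants skew toward high-risk, which has a lower base rate.

Yes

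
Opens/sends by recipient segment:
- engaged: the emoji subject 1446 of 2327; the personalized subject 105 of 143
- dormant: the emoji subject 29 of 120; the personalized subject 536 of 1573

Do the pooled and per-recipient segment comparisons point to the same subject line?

No

Engaged: the emoji subject 1446/2327 = 62.1%, the personalized subject 105/143 = 73.4% → the personalized subject
Dormant: the emoji subject 29/120 = 24.2%, the personalized subject 536/1573 = 34.1% → the personalized subject
Overall: the emoji subject 1475/2447 = 60.3%, the personalized subject 641/1716 = 37.4% → the emoji subject
The personalized subject wins each recipient group but the emoji subject wins overall — the comparison reverses. The personalized subject's sends skew toward dormant, which has a lower base rate.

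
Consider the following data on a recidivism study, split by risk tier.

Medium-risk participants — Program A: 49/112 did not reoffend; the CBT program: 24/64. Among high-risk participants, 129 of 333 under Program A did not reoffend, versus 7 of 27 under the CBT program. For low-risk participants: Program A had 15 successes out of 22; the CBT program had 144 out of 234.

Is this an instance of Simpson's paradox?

Medium-risk: Program A 49/112 = 43.8%, the CBT program 24/64 = 37.5% → Program A
High-risk: Program A 129/333 = 38.7%, the CBT program 7/27 = 25.9% → Program A
Low-risk: Program A 15/22 = 68.2%, the CBT program 144/234 = 61.5% → Program A
Overall: Program A 193/467 = 41.3%, the CBT program 175/325 = 53.8% → the CBT program
Program A wins each risk group but the CBT program wins overall — the comparison reverses. Program A's participants skew toward high-risk, which has a lower base rate.

Yes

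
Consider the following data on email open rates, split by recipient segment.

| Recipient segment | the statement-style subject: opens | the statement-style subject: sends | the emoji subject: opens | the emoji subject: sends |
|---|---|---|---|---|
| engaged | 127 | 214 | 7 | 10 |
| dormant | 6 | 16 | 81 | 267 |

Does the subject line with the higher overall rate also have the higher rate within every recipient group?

Engaged: the statement-style subject 127/214 = 59.3%, the emoji subject 7/10 = 70.0% → the emoji subject
Dormant: the statement-style subject 6/16 = 37.5%, the emoji subject 81/267 = 30.3% → the statement-style subject
Overall: the statement-style subject 133/230 = 57.8%, the emoji subject 88/277 = 31.8% → the statement-style subject
Neither sweeps: the statement-style subject wins 1 of 2 groups, the emoji subject wins 1. The statement-style subject wins overall but not every group — no Simpson reversal.

No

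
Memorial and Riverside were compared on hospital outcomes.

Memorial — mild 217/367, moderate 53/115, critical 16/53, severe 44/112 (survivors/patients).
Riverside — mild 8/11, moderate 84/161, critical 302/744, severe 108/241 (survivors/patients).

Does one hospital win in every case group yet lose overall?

Yes

Mild: Memorial 217/367 = 59.1%, Riverside 8/11 = 72.7% → Riverside
Moderate: Memorial 53/115 = 46.1%, Riverside 84/161 = 52.2% → Riverside
Critical: Memorial 16/53 = 30.2%, Riverside 302/744 = 40.6% → Riverside
Severe: Memorial 44/112 = 39.3%, Riverside 108/241 = 44.8% → Riverside
Overall: Memorial 330/647 = 51.0%, Riverside 502/1157 = 43.4% → Memorial
Riverside wins each case group but Memorial wins overall — the comparison reverses. Riverside's patients skew toward critical, which has a lower base rate.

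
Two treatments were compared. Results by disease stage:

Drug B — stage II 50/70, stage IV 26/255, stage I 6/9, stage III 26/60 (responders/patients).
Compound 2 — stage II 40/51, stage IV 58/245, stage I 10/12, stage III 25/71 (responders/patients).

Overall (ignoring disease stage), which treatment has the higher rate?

Stage II: Drug B 50/70 = 71.4%, Compound 2 40/51 = 78.4% → Compound 2
Stage IV: Drug B 26/255 = 10.2%, Compound 2 58/245 = 23.7% → Compound 2
Stage I: Drug B 6/9 = 66.7%, Compound 2 10/12 = 83.3% → Compound 2
Stage III: Drug B 26/60 = 43.3%, Compound 2 25/71 = 35.2% → Drug B
Overall: Drug B 108/394 = 27.4%, Compound 2 133/379 = 35.1% → Compound 2
(Neither sweeps every disease group, but Compound 2 has the higher pooled rate.)

Compound 2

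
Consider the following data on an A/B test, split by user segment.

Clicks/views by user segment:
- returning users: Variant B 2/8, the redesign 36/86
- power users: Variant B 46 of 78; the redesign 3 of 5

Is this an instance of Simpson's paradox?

Yes

Returning users: Variant B 2/8 = 25.0%, the redesign 36/86 = 41.9% → the redesign
Power users: Variant B 46/78 = 59.0%, the redesign 3/5 = 60.0% → the redesign
Overall: Variant B 48/86 = 55.8%, the redesign 39/91 = 42.9% → Variant B
The redesign wins each user group but Variant B wins overall — the comparison reverses. The redesign's views skew toward returning users, which has a lower base rate.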